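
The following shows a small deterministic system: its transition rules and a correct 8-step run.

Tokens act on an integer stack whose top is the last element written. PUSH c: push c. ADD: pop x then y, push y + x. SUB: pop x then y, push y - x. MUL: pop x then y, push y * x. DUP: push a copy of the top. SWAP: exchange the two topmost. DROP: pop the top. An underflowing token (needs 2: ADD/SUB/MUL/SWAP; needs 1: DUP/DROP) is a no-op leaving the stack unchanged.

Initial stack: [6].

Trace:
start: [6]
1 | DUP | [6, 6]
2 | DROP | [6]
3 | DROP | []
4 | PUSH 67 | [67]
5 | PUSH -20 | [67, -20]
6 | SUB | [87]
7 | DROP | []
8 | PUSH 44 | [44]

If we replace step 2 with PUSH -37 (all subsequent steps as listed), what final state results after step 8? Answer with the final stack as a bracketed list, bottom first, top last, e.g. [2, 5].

(re-executing from step 2 with the substitution; state before step 2: [6, 6])
2 | PUSH -37 | [6, 6, -37]
3 | DROP | [6, 6]
4 | PUSH 67 | [6, 6, 67]
5 | PUSH -20 | [6, 6, 67, -20]
6 | SUB | [6, 6, 87]
7 | DROP | [6, 6]
8 | PUSH 44 | [6, 6, 44]

[6, 6, 44]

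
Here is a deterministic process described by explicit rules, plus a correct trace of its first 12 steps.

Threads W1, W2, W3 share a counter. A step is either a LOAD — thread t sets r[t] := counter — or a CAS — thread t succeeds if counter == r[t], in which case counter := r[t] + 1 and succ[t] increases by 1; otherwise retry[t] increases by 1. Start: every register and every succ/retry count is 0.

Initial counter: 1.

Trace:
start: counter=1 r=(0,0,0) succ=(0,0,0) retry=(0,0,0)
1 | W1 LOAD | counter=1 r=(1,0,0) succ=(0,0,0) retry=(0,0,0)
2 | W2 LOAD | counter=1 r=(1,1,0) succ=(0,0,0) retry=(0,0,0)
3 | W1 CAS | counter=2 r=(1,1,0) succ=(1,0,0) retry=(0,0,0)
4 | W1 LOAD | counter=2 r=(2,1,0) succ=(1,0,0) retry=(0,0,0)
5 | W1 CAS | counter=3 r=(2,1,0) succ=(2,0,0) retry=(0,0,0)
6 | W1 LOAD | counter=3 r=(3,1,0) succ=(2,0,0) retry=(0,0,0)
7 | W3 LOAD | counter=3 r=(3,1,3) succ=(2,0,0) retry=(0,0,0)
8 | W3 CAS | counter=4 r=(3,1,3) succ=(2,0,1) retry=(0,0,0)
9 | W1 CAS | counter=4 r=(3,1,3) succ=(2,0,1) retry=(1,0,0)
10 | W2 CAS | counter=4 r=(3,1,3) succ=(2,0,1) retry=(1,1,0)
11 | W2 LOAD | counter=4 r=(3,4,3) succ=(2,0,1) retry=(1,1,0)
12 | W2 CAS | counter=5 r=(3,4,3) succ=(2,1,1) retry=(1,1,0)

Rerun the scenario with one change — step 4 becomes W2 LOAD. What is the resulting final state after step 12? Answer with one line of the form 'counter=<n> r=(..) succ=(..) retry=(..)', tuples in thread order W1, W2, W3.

counter=4 r=(2,3,2) succ=(1,1,1) retry=(2,1,0)

(re-executing from step 4 with the substitution; state before step 4: counter=2 r=(1,1,0) succ=(1,0,0) retry=(0,0,0))
4 | W2 LOAD | counter=2 r=(1,2,0) succ=(1,0,0) retry=(0,0,0)
5 | W1 CAS | counter=2 r=(1,2,0) succ=(1,0,0) retry=(1,0,0)
6 | W1 LOAD | counter=2 r=(2,2,0) succ=(1,0,0) retry=(1,0,0)
7 | W3 LOAD | counter=2 r=(2,2,2) succ=(1,0,0) retry=(1,0,0)
8 | W3 CAS | counter=3 r=(2,2,2) succ=(1,0,1) retry=(1,0,0)
9 | W1 CAS | counter=3 r=(2,2,2) succ=(1,0,1) retry=(2,0,0)
10 | W2 CAS | counter=3 r=(2,2,2) succ=(1,0,1) retry=(2,1,0)
11 | W2 LOAD | counter=3 r=(2,3,2) succ=(1,0,1) retry=(2,1,0)
12 | W2 CAS | counter=4 r=(2,3,2) succ=(1,1,1) retry=(2,1,0)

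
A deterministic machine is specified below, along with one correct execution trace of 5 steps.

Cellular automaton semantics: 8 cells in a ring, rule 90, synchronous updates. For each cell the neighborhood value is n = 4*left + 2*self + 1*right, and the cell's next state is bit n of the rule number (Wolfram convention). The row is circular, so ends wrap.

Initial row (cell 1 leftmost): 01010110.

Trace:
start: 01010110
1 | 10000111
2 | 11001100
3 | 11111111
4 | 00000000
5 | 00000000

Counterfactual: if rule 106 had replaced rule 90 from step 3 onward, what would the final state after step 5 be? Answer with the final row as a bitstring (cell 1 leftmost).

11011101

(re-executing steps 3..5 under rule 106; state before step 3: 11001100)
3 | 11011101
4 | 01110111
5 | 11011101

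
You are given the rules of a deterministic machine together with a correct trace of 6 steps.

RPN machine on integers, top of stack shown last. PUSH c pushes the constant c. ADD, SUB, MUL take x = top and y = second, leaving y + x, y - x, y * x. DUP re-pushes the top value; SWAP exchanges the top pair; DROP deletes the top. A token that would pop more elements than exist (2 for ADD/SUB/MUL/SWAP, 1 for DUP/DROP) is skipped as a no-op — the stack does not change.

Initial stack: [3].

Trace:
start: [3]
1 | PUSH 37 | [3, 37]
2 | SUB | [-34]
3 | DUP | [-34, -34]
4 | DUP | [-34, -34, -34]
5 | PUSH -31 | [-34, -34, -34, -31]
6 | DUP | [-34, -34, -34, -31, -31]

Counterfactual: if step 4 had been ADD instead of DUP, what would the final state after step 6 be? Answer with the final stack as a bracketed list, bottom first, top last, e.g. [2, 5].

(re-executing from step 4 with the substitution; state before step 4: [-34, -34])
4 | ADD | [-68]
5 | PUSH -31 | [-68, -31]
6 | DUP | [-68, -31, -31]

[-68, -31, -31]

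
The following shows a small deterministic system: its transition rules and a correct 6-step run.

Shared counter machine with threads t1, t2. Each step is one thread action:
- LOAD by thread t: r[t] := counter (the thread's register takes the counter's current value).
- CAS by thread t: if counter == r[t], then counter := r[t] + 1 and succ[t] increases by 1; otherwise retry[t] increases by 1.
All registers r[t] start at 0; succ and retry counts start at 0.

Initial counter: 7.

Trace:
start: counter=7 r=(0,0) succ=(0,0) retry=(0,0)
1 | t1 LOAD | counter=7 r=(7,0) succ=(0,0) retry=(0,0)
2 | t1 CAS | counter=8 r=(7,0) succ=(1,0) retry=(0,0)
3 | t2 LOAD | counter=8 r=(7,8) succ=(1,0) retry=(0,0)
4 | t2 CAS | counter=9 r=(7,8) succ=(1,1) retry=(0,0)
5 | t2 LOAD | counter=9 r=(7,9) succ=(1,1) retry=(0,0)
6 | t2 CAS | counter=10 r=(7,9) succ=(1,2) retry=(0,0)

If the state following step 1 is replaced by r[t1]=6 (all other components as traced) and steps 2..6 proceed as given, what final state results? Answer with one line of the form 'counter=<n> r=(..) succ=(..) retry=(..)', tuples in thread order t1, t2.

state after step 1 := counter=7 r=(6,0) succ=(0,0) retry=(0,0)
2 | t1 CAS | counter=7 r=(6,0) succ=(0,0) retry=(1,0)
3 | t2 LOAD | counter=7 r=(6,7) succ=(0,0) retry=(1,0)
4 | t2 CAS | counter=8 r=(6,7) succ=(0,1) retry=(1,0)
5 | t2 LOAD | counter=8 r=(6,8) succ=(0,1) retry=(1,0)
6 | t2 CAS | counter=9 r=(6,8) succ=(0,2) retry=(1,0)

counter=9 r=(6,8) succ=(0,2) retry=(1,0)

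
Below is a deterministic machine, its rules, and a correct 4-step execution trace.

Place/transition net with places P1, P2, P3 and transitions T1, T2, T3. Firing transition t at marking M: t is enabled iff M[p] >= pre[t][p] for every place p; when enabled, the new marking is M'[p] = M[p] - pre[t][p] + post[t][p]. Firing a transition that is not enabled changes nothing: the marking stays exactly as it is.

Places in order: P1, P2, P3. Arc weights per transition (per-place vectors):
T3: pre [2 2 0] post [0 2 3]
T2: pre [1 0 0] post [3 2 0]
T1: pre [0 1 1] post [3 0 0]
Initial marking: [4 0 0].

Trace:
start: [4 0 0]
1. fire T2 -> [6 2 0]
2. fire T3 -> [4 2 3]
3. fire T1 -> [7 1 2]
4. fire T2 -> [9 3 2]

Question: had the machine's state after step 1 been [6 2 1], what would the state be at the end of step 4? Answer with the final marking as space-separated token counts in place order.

9 3 3

state after step 1 := [6 2 1]
2. fire T3 -> [4 2 4]
3. fire T1 -> [7 1 3]
4. fire T2 -> [9 3 3]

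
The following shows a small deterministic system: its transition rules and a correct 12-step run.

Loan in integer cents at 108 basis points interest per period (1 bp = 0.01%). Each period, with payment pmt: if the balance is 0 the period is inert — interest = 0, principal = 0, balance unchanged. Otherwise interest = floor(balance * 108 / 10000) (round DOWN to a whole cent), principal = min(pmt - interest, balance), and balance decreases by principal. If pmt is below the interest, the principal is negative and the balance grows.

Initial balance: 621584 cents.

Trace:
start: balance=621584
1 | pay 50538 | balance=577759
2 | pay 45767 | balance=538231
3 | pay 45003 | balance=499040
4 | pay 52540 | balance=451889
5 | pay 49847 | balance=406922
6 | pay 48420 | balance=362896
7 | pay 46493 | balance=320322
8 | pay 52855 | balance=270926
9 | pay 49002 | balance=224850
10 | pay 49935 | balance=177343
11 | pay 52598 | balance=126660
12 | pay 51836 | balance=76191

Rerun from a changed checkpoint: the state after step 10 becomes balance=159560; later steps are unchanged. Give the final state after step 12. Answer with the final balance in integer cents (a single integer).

58022

state after step 10 := balance=159560
11 | pay 52598 | balance=108685
12 | pay 51836 | balance=58022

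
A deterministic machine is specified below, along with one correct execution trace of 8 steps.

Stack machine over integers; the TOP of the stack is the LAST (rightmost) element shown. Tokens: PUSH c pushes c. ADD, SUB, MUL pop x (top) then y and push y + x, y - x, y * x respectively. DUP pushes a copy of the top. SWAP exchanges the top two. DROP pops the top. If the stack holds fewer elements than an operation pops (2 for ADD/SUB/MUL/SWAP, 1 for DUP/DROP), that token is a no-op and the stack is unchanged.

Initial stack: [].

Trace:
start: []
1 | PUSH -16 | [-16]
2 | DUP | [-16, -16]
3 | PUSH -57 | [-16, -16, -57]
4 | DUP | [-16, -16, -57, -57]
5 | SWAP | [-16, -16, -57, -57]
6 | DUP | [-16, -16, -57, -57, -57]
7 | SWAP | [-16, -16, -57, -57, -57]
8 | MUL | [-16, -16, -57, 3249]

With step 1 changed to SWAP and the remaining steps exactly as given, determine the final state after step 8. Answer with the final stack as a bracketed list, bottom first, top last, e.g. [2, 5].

(re-executing from step 1 with the substitution; state before step 1: [])
1 | SWAP | []
2 | DUP | []
3 | PUSH -57 | [-57]
4 | DUP | [-57, -57]
5 | SWAP | [-57, -57]
6 | DUP | [-57, -57, -57]
7 | SWAP | [-57, -57, -57]
8 | MUL | [-57, 3249]

[-57, 3249]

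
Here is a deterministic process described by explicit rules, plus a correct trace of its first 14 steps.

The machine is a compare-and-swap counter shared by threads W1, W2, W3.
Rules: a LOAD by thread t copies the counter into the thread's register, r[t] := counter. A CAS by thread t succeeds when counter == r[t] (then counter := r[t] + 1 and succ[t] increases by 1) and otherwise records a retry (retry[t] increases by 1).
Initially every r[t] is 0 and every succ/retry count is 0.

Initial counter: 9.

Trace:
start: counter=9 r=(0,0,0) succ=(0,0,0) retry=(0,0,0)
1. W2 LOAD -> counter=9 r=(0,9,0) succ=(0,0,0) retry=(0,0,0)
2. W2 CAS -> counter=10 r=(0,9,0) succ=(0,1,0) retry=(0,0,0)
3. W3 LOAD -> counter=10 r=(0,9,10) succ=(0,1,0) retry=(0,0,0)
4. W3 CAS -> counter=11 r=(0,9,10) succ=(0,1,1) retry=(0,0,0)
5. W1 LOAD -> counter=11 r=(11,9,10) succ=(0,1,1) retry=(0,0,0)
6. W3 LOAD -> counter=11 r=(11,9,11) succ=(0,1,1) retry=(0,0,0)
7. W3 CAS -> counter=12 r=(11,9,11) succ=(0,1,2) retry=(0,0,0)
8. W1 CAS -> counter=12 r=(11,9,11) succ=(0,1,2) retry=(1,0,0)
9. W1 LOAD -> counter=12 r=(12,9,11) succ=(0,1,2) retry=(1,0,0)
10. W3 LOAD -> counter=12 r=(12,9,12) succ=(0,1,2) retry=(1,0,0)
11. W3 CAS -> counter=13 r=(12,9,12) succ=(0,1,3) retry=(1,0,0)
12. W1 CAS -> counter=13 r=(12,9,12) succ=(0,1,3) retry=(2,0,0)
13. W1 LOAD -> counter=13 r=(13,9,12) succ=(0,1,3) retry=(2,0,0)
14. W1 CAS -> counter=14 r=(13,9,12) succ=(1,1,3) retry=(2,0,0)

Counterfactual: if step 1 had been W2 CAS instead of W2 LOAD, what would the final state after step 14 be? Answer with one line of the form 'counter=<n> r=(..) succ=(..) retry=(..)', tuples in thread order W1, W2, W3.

counter=13 r=(12,0,11) succ=(1,0,3) retry=(2,2,0)

(re-executing from step 1 with the substitution; state before step 1: counter=9 r=(0,0,0) succ=(0,0,0) retry=(0,0,0))
1. W2 CAS -> counter=9 r=(0,0,0) succ=(0,0,0) retry=(0,1,0)
2. W2 CAS -> counter=9 r=(0,0,0) succ=(0,0,0) retry=(0,2,0)
3. W3 LOAD -> counter=9 r=(0,0,9) succ=(0,0,0) retry=(0,2,0)
4. W3 CAS -> counter=10 r=(0,0,9) succ=(0,0,1) retry=(0,2,0)
5. W1 LOAD -> counter=10 r=(10,0,9) succ=(0,0,1) retry=(0,2,0)
6. W3 LOAD -> counter=10 r=(10,0,10) succ=(0,0,1) retry=(0,2,0)
7. W3 CAS -> counter=11 r=(10,0,10) succ=(0,0,2) retry=(0,2,0)
8. W1 CAS -> counter=11 r=(10,0,10) succ=(0,0,2) retry=(1,2,0)
9. W1 LOAD -> counter=11 r=(11,0,10) succ=(0,0,2) retry=(1,2,0)
10. W3 LOAD -> counter=11 r=(11,0,11) succ=(0,0,2) retry=(1,2,0)
11. W3 CAS -> counter=12 r=(11,0,11) succ=(0,0,3) retry=(1,2,0)
12. W1 CAS -> counter=12 r=(11,0,11) succ=(0,0,3) retry=(2,2,0)
13. W1 LOAD -> counter=12 r=(12,0,11) succ=(0,0,3) retry=(2,2,0)
14. W1 CAS -> counter=13 r=(12,0,11) succ=(1,0,3) retry=(2,2,0)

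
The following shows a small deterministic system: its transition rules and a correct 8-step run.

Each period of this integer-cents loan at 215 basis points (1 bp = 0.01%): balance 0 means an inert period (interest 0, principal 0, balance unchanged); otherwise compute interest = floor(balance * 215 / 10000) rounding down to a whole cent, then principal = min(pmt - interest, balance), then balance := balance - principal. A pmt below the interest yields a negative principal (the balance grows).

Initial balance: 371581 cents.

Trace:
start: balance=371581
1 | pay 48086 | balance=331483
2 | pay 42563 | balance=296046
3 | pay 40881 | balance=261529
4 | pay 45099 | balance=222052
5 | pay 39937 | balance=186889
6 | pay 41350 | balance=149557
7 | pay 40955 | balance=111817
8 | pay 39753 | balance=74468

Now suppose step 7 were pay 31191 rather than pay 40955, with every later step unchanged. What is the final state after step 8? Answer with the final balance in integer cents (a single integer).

(re-executing from step 7 with the substitution; state before step 7: balance=149557)
7 | pay 31191 | balance=121581
8 | pay 39753 | balance=84441

84441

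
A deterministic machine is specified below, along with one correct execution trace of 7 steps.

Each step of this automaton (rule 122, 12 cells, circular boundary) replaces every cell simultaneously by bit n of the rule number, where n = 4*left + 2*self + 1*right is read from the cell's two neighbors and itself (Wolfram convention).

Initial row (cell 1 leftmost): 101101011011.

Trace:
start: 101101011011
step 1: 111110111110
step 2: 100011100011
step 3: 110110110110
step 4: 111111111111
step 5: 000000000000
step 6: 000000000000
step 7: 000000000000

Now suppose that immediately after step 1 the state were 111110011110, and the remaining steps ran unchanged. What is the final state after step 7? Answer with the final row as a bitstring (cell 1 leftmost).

100001111111

state after step 1 := 111110011110
step 2: 100011110011
step 3: 110110011110
step 4: 111111110011
step 5: 000000011110
step 6: 000000110011
step 7: 100001111111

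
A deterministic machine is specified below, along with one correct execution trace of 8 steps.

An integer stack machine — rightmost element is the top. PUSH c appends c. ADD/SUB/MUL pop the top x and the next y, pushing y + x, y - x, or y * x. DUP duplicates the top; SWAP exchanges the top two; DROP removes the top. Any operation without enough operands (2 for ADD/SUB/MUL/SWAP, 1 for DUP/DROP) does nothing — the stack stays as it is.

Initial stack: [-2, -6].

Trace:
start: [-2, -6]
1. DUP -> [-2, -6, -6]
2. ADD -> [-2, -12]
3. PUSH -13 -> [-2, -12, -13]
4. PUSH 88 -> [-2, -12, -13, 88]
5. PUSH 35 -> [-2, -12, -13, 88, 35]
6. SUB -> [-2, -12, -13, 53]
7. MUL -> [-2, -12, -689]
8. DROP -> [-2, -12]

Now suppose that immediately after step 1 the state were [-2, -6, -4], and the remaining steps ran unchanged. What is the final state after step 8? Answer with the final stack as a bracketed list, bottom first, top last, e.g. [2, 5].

[-2, -10]

state after step 1 := [-2, -6, -4]
2. ADD -> [-2, -10]
3. PUSH -13 -> [-2, -10, -13]
4. PUSH 88 -> [-2, -10, -13, 88]
5. PUSH 35 -> [-2, -10, -13, 88, 35]
6. SUB -> [-2, -10, -13, 53]
7. MUL -> [-2, -10, -689]
8. DROP -> [-2, -10]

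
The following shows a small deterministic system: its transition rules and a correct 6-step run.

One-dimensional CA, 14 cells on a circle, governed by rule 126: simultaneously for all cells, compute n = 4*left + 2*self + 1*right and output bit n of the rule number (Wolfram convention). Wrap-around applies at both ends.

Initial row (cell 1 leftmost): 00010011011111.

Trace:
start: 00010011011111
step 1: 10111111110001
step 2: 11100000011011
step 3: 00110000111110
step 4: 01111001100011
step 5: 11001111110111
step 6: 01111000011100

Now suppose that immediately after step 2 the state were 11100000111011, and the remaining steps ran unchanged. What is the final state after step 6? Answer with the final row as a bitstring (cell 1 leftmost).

01111011011000

state after step 2 := 11100000111011
step 3: 00110001101110
step 4: 01111011111011
step 5: 11001110001111
step 6: 01111011011000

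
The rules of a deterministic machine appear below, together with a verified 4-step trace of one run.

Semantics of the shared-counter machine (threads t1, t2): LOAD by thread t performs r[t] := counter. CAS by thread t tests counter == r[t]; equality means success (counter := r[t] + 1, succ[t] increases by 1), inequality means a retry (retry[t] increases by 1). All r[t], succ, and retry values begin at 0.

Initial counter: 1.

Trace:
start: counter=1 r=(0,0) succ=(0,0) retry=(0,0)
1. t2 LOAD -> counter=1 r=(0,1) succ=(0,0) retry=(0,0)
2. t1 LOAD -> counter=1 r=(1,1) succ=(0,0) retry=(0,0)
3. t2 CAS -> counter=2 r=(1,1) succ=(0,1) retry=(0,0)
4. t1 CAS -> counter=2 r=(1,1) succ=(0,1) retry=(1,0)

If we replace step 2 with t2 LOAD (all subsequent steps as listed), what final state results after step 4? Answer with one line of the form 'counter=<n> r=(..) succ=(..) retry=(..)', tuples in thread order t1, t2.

(re-executing from step 2 with the substitution; state before step 2: counter=1 r=(0,1) succ=(0,0) retry=(0,0))
2. t2 LOAD -> counter=1 r=(0,1) succ=(0,0) retry=(0,0)
3. t2 CAS -> counter=2 r=(0,1) succ=(0,1) retry=(0,0)
4. t1 CAS -> counter=2 r=(0,1) succ=(0,1) retry=(1,0)

counter=2 r=(0,1) succ=(0,1) retry=(1,0)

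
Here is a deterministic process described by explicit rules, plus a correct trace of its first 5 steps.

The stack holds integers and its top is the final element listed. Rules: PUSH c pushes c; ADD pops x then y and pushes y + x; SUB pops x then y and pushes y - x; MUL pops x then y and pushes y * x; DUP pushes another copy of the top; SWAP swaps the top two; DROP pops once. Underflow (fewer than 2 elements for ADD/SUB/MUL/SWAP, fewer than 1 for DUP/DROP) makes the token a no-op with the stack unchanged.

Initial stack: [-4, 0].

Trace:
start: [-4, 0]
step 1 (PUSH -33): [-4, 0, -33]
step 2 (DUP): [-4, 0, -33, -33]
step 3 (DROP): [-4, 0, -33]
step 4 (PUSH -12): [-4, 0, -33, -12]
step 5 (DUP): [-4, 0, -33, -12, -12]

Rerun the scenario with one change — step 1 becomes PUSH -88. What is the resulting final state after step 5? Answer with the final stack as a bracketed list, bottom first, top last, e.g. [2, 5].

(re-executing from step 1 with the substitution; state before step 1: [-4, 0])
step 1 (PUSH -88): [-4, 0, -88]
step 2 (DUP): [-4, 0, -88, -88]
step 3 (DROP): [-4, 0, -88]
step 4 (PUSH -12): [-4, 0, -88, -12]
step 5 (DUP): [-4, 0, -88, -12, -12]

[-4, 0, -88, -12, -12]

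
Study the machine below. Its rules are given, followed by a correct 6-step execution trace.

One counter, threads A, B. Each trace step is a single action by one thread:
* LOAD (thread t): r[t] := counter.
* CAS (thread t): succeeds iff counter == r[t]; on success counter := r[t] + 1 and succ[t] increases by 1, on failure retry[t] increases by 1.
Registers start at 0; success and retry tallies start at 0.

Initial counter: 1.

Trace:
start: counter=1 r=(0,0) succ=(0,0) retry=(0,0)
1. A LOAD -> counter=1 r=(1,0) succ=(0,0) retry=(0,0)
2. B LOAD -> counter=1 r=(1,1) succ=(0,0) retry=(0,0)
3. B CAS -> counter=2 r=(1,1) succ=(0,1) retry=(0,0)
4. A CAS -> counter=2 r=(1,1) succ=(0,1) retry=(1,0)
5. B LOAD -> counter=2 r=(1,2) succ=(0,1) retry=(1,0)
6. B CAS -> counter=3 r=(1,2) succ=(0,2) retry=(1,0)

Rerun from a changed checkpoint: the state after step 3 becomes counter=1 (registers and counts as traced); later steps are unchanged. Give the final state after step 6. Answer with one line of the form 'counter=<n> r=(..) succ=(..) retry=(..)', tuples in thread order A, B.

counter=3 r=(1,2) succ=(1,2) retry=(0,0)

state after step 3 := counter=1 r=(1,1) succ=(0,1) retry=(0,0)
4. A CAS -> counter=2 r=(1,1) succ=(1,1) retry=(0,0)
5. B LOAD -> counter=2 r=(1,2) succ=(1,1) retry=(0,0)
6. B CAS -> counter=3 r=(1,2) succ=(1,2) retry=(0,0)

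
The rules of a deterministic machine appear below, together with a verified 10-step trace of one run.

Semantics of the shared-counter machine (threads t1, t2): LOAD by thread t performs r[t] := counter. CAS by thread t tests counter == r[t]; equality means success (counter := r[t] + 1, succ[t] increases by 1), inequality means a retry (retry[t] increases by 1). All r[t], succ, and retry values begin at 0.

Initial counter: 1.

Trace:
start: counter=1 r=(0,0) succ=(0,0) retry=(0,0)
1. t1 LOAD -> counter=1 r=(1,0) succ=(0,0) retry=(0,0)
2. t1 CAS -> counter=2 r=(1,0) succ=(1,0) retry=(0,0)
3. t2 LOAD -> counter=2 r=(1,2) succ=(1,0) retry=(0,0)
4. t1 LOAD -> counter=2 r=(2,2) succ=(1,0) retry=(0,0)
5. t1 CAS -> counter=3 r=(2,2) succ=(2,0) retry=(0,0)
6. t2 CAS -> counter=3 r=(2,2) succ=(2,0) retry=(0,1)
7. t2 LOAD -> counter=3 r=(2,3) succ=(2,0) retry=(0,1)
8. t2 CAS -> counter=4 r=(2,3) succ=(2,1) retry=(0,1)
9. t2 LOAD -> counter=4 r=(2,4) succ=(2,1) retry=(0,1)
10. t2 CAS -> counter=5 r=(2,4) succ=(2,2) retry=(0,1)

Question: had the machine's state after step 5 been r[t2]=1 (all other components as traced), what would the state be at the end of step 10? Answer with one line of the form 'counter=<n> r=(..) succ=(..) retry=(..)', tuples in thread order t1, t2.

state after step 5 := counter=3 r=(2,1) succ=(2,0) retry=(0,0)
6. t2 CAS -> counter=3 r=(2,1) succ=(2,0) retry=(0,1)
7. t2 LOAD -> counter=3 r=(2,3) succ=(2,0) retry=(0,1)
8. t2 CAS -> counter=4 r=(2,3) succ=(2,1) retry=(0,1)
9. t2 LOAD -> counter=4 r=(2,4) succ=(2,1) retry=(0,1)
10. t2 CAS -> counter=5 r=(2,4) succ=(2,2) retry=(0,1)

counter=5 r=(2,4) succ=(2,2) retry=(0,1)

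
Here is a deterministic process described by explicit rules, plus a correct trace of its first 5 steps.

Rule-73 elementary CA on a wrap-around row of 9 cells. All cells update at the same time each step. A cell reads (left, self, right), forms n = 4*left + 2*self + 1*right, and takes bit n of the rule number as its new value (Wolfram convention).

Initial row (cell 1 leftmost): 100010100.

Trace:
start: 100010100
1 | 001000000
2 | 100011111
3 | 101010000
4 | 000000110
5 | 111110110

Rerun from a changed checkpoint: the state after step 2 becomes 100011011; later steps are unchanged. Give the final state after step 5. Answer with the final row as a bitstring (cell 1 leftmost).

state after step 2 := 100011011
3 | 101011010
4 | 000011000
5 | 111011011

111011011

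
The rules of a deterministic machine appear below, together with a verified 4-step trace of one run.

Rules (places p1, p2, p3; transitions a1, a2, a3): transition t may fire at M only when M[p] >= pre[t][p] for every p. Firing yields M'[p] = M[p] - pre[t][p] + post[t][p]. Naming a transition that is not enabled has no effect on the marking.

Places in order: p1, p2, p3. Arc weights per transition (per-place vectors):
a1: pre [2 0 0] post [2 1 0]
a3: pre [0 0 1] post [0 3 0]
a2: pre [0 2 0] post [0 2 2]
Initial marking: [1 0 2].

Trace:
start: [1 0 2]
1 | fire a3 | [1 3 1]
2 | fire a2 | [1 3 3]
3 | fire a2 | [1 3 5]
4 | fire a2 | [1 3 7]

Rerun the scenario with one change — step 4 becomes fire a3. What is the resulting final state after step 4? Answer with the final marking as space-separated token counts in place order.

1 6 4

(re-executing from step 4 with the substitution; state before step 4: [1 3 5])
4 | fire a3 | [1 6 4]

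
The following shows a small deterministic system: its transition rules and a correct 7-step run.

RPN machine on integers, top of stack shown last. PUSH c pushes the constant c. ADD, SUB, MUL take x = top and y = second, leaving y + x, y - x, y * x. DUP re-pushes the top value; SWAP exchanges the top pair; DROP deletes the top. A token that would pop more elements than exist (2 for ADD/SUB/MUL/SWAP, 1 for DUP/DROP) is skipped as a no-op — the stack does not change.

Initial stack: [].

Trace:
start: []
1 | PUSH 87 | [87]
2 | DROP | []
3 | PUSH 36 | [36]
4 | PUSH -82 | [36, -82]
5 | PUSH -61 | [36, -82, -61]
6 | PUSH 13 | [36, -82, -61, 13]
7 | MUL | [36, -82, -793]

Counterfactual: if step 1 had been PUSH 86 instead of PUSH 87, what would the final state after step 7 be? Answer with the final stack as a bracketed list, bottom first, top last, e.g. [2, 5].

(re-executing from step 1 with the substitution; state before step 1: [])
1 | PUSH 86 | [86]
2 | DROP | []
3 | PUSH 36 | [36]
4 | PUSH -82 | [36, -82]
5 | PUSH -61 | [36, -82, -61]
6 | PUSH 13 | [36, -82, -61, 13]
7 | MUL | [36, -82, -793]

[36, -82, -793]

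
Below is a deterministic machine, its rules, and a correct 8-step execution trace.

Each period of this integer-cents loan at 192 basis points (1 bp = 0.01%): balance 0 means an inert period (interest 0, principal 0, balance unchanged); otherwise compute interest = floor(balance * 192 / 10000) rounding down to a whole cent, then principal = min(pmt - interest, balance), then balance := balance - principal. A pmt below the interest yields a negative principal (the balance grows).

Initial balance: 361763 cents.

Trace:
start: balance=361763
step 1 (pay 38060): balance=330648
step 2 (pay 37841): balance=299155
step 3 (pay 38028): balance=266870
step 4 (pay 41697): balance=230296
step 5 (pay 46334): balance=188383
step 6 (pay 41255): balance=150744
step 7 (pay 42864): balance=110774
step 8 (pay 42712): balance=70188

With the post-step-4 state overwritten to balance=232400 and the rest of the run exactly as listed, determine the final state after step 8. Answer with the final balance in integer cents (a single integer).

72460

state after step 4 := balance=232400
step 5 (pay 46334): balance=190528
step 6 (pay 41255): balance=152931
step 7 (pay 42864): balance=113003
step 8 (pay 42712): balance=72460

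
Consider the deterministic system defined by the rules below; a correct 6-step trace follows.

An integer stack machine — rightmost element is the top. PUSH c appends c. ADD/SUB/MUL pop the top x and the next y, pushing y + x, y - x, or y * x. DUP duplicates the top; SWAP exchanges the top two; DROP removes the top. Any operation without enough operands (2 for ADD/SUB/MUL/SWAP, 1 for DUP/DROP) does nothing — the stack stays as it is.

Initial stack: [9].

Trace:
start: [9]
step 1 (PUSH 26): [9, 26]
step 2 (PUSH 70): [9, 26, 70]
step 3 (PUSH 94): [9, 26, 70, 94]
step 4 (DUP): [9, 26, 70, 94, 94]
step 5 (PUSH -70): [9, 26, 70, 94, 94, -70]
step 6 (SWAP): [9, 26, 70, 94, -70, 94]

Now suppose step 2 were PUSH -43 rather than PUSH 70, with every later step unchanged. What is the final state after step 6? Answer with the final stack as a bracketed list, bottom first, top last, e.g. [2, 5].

(re-executing from step 2 with the substitution; state before step 2: [9, 26])
step 2 (PUSH -43): [9, 26, -43]
step 3 (PUSH 94): [9, 26, -43, 94]
step 4 (DUP): [9, 26, -43, 94, 94]
step 5 (PUSH -70): [9, 26, -43, 94, 94, -70]
step 6 (SWAP): [9, 26, -43, 94, -70, 94]

[9, 26, -43, 94, -70, 94]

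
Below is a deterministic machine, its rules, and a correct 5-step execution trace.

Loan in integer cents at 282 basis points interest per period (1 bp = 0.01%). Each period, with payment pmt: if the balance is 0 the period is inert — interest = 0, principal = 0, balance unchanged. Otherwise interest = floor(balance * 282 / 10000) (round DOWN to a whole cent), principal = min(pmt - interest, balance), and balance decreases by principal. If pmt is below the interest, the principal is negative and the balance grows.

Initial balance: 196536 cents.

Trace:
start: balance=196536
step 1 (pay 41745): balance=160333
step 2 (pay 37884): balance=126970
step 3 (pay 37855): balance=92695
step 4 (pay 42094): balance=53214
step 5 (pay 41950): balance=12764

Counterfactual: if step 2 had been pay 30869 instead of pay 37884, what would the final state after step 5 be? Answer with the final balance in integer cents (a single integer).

(re-executing from step 2 with the substitution; state before step 2: balance=160333)
step 2 (pay 30869): balance=133985
step 3 (pay 37855): balance=99908
step 4 (pay 42094): balance=60631
step 5 (pay 41950): balance=20390

20390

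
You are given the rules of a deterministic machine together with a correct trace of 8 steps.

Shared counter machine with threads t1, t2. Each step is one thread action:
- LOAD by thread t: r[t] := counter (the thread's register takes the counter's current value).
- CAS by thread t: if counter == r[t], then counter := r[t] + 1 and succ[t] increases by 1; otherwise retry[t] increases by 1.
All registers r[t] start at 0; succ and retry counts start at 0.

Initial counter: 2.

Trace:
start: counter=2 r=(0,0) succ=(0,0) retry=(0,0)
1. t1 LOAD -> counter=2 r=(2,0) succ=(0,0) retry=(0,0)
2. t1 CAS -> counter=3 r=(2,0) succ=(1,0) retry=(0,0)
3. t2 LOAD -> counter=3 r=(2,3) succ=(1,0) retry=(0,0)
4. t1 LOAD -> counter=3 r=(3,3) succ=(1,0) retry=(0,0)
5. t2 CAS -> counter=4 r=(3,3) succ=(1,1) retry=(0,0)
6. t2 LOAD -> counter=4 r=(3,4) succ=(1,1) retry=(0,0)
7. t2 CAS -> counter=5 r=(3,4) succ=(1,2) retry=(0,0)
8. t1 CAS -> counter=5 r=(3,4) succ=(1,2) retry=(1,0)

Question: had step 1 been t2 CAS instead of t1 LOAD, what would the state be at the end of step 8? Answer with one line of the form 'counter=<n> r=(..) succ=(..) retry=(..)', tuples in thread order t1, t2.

(re-executing from step 1 with the substitution; state before step 1: counter=2 r=(0,0) succ=(0,0) retry=(0,0))
1. t2 CAS -> counter=2 r=(0,0) succ=(0,0) retry=(0,1)
2. t1 CAS -> counter=2 r=(0,0) succ=(0,0) retry=(1,1)
3. t2 LOAD -> counter=2 r=(0,2) succ=(0,0) retry=(1,1)
4. t1 LOAD -> counter=2 r=(2,2) succ=(0,0) retry=(1,1)
5. t2 CAS -> counter=3 r=(2,2) succ=(0,1) retry=(1,1)
6. t2 LOAD -> counter=3 r=(2,3) succ=(0,1) retry=(1,1)
7. t2 CAS -> counter=4 r=(2,3) succ=(0,2) retry=(1,1)
8. t1 CAS -> counter=4 r=(2,3) succ=(0,2) retry=(2,1)

counter=4 r=(2,3) succ=(0,2) retry=(2,1)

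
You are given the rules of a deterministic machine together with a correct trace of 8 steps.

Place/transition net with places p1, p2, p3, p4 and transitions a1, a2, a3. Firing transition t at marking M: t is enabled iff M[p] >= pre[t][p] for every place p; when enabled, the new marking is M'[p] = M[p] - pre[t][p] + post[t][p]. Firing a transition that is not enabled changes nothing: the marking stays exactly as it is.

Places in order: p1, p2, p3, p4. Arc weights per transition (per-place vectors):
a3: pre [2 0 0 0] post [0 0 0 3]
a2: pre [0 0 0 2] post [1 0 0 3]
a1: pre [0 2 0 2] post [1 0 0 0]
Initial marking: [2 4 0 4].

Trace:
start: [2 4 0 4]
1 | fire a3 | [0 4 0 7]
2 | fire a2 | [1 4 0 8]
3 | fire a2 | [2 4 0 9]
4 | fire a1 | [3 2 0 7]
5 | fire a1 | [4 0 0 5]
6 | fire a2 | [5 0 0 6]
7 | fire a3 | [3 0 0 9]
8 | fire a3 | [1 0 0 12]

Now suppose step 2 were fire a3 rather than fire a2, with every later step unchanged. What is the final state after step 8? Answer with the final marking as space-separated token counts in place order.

(re-executing from step 2 with the substitution; state before step 2: [0 4 0 7])
2 | fire a3 | [0 4 0 7]
3 | fire a2 | [1 4 0 8]
4 | fire a1 | [2 2 0 6]
5 | fire a1 | [3 0 0 4]
6 | fire a2 | [4 0 0 5]
7 | fire a3 | [2 0 0 8]
8 | fire a3 | [0 0 0 11]

0 0 0 11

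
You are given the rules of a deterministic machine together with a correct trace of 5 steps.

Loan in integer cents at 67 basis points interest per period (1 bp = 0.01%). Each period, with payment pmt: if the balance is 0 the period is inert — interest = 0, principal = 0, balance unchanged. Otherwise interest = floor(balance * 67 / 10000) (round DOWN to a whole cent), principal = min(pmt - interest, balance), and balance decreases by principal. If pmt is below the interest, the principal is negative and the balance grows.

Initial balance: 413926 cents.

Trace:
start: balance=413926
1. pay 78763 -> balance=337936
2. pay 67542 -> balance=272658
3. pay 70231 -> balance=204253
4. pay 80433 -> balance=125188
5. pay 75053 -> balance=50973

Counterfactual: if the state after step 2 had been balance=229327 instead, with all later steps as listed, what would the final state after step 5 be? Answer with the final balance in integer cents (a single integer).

6766

state after step 2 := balance=229327
3. pay 70231 -> balance=160632
4. pay 80433 -> balance=81275
5. pay 75053 -> balance=6766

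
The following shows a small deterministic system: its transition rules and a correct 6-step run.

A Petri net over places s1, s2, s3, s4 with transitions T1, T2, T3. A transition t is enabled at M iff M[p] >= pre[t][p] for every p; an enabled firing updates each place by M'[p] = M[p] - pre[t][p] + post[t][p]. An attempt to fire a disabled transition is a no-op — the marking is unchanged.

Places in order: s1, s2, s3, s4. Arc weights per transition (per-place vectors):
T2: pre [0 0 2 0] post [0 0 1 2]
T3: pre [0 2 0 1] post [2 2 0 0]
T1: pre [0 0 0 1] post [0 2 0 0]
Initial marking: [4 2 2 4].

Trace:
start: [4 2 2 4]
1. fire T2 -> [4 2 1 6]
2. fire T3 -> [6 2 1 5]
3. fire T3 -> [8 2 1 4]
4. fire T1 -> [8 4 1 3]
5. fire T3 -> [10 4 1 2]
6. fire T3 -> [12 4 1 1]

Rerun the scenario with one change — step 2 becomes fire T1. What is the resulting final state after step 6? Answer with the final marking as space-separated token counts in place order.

(re-executing from step 2 with the substitution; state before step 2: [4 2 1 6])
2. fire T1 -> [4 4 1 5]
3. fire T3 -> [6 4 1 4]
4. fire T1 -> [6 6 1 3]
5. fire T3 -> [8 6 1 2]
6. fire T3 -> [10 6 1 1]

10 6 1 1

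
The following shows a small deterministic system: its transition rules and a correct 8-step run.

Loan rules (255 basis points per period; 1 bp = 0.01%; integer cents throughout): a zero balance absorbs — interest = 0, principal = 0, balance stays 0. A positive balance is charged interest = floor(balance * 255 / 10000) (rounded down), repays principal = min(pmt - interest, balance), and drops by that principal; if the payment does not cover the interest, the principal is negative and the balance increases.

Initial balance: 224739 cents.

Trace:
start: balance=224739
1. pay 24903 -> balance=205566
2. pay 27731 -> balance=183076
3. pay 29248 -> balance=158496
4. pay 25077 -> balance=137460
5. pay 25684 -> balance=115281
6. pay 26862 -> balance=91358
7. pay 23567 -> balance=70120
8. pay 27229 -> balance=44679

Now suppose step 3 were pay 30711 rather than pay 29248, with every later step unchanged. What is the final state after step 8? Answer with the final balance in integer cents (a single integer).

43019

(re-executing from step 3 with the substitution; state before step 3: balance=183076)
3. pay 30711 -> balance=157033
4. pay 25077 -> balance=135960
5. pay 25684 -> balance=113742
6. pay 26862 -> balance=89780
7. pay 23567 -> balance=68502
8. pay 27229 -> balance=43019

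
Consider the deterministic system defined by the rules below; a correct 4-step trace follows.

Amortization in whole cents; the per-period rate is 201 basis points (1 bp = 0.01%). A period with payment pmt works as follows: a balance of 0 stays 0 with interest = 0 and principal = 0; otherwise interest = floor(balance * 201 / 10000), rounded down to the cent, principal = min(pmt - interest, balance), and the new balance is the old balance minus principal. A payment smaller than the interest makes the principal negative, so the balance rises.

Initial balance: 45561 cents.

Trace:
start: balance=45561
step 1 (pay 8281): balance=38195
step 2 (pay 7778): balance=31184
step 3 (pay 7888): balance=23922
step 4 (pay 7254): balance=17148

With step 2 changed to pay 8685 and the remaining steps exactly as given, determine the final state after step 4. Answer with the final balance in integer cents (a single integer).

(re-executing from step 2 with the substitution; state before step 2: balance=38195)
step 2 (pay 8685): balance=30277
step 3 (pay 7888): balance=22997
step 4 (pay 7254): balance=16205

16205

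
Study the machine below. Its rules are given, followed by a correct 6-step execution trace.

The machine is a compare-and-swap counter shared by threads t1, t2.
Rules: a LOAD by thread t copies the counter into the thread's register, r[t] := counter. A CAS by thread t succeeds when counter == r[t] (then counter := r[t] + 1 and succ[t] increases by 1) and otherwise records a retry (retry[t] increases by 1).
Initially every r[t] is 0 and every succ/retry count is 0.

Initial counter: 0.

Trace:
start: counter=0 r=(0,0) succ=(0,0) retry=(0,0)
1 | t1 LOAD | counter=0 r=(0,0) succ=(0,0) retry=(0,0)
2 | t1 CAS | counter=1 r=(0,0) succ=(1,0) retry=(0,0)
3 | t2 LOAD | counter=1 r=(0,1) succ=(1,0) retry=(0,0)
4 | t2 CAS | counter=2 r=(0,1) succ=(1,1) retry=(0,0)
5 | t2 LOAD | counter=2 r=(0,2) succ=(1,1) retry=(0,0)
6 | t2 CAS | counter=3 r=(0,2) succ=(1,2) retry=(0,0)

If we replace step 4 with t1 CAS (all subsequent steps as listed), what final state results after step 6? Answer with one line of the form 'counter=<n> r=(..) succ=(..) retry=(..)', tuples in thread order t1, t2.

counter=2 r=(0,1) succ=(1,1) retry=(1,0)

(re-executing from step 4 with the substitution; state before step 4: counter=1 r=(0,1) succ=(1,0) retry=(0,0))
4 | t1 CAS | counter=1 r=(0,1) succ=(1,0) retry=(1,0)
5 | t2 LOAD | counter=1 r=(0,1) succ=(1,0) retry=(1,0)
6 | t2 CAS | counter=2 r=(0,1) succ=(1,1) retry=(1,0)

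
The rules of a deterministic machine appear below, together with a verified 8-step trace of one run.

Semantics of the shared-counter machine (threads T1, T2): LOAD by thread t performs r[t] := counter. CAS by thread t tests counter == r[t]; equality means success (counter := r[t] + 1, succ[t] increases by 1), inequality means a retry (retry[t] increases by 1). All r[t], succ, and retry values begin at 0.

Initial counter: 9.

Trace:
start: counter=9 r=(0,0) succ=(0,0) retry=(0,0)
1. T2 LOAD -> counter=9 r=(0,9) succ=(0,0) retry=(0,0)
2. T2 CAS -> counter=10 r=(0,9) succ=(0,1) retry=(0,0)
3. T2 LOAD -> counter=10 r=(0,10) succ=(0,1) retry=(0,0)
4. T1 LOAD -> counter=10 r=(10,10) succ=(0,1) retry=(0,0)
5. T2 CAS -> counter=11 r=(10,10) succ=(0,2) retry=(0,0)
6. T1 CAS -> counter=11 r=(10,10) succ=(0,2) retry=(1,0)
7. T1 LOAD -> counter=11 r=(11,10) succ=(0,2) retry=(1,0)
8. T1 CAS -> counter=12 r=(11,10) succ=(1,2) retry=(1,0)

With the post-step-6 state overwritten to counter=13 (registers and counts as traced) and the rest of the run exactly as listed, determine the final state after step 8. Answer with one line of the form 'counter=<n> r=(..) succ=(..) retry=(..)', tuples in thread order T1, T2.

state after step 6 := counter=13 r=(10,10) succ=(0,2) retry=(1,0)
7. T1 LOAD -> counter=13 r=(13,10) succ=(0,2) retry=(1,0)
8. T1 CAS -> counter=14 r=(13,10) succ=(1,2) retry=(1,0)

counter=14 r=(13,10) succ=(1,2) retry=(1,0)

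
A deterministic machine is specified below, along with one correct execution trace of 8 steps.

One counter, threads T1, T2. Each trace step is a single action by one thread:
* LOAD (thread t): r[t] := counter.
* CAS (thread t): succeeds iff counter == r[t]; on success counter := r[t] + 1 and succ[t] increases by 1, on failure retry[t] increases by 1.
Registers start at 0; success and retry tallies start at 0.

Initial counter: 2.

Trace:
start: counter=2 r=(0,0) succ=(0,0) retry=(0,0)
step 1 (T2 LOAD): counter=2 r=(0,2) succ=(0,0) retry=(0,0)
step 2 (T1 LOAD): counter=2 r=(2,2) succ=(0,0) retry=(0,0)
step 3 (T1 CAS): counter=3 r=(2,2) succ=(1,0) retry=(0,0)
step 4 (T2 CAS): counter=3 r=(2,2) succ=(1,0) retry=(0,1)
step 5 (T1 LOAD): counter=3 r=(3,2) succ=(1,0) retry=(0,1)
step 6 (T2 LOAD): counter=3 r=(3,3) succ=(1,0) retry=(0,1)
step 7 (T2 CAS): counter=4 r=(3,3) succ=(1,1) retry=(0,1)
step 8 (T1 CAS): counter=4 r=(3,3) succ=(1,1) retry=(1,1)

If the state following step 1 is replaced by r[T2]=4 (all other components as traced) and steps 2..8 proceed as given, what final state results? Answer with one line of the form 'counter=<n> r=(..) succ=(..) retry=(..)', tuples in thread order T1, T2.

counter=4 r=(3,3) succ=(1,1) retry=(1,1)

state after step 1 := counter=2 r=(0,4) succ=(0,0) retry=(0,0)
step 2 (T1 LOAD): counter=2 r=(2,4) succ=(0,0) retry=(0,0)
step 3 (T1 CAS): counter=3 r=(2,4) succ=(1,0) retry=(0,0)
step 4 (T2 CAS): counter=3 r=(2,4) succ=(1,0) retry=(0,1)
step 5 (T1 LOAD): counter=3 r=(3,4) succ=(1,0) retry=(0,1)
step 6 (T2 LOAD): counter=3 r=(3,3) succ=(1,0) retry=(0,1)
step 7 (T2 CAS): counter=4 r=(3,3) succ=(1,1) retry=(0,1)
step 8 (T1 CAS): counter=4 r=(3,3) succ=(1,1) retry=(1,1)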